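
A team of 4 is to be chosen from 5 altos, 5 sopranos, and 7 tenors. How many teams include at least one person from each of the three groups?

With no constraint there are C(17,4) = 2380 possible selections.
Subtract selections that omit an entire group: no altos → C(12,4) = 495; no sopranos → C(12,4) = 495; no tenors → C(10,4) = 210.
Add back selections omitting two groups (i.e. drawn from a single group): C(5,4) + C(5,4) + C(7,4) = 45.
By inclusion–exclusion: 2380 − 1200 + 45 = 1225.

1225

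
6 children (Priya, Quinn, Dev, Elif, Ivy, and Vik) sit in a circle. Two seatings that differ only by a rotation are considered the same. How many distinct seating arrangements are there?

Seat Priya anywhere (absorbing the rotational symmetry), then permute the other 5: (5)! = 120.

120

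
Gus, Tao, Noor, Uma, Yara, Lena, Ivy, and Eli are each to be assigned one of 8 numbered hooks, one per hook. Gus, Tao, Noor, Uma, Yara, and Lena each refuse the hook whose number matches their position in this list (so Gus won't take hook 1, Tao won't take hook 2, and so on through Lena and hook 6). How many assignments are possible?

18806

Let Aᵢ (for 1 ≤ i ≤ 6) be the placements that put person i in their forbidden hook. Any j of these fix j positions, leaving (8−j)! ways to fill the rest, and there are C(6,j) ways to pick which j.
By inclusion–exclusion, the number of valid placements is Σ_{j=0}^{6} (−1)^j C(6,j)·(8−j)!.
Computing: 40320 − 30240 + 10800 − 2400 + 360 − 36 + 2 = 18806.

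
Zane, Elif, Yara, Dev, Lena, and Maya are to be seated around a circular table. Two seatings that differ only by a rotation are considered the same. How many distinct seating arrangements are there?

120

Fix one person's seat to break rotational symmetry; the remaining 5 people can be arranged in (5)! = 120 ways.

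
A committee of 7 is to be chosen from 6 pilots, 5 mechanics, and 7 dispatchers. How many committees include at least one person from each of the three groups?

28987

With no constraint there are C(18,7) = 31824 possible selections.
Selections missing a whole group: no pilots → C(12,7) = 792; no mechanics → C(13,7) = 1716; no dispatchers → C(11,7) = 330.
Add back selections omitting two groups (i.e. drawn from a single group): C(6,7) + C(5,7) + C(7,7) = 1.
By inclusion–exclusion: 31824 − 2838 + 1 = 28987.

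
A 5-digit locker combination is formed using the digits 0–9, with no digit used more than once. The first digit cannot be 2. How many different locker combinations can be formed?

The first digit has 10−1 = 9 choices (anything except 2).
The remaining 4 digits are filled from the other 9 symbols without repetition: 9 × 8 × 7 × 6 = 3024.
Total: 9 × 3024 = 27216.

27216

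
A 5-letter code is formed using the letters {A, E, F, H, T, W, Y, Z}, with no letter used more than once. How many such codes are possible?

6720

With no repetition, fill the 5 letters in order: 8 choices, then 7, down to 4.
That product is 8 × 7 × 6 × 5 × 4 = 6720.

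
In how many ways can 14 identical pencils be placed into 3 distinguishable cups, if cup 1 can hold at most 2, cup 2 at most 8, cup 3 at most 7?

Without the upper bounds there are C(16,2) = 120 ways to split 14 among 3 cups.
Subtract solutions that violate a single cap (substitute x_i' = x_i − (cap_i+1)): x_1 ≥ 3 gives C(13,2) = 78; x_2 ≥ 9 gives C(7,2) = 21; x_3 ≥ 8 gives C(8,2) = 28. Together 127.
Add back pairs where two caps are both exceeded: 6 + 10 + 0 = 16.
By inclusion–exclusion the count is 120 − 127 + 16 = 9.

9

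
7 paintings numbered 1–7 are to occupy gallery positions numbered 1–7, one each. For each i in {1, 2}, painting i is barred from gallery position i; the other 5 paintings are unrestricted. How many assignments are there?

3720

Let Aᵢ (for i ∈ {1, 2}) be the placements that put painting i in its forbidden gallery position. Any j of these fix j positions, leaving (7−j)! ways to fill the rest, and there are C(2,j) ways to pick which j.
By inclusion–exclusion, the number of valid placements is Σ_{j=0}^{2} (−1)^j C(2,j)·(7−j)!.
Computing: 5040 − 1440 + 120 = 3720.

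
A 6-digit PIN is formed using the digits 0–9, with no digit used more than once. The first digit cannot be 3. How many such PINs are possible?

The first digit has 10−1 = 9 choices (anything except 3).
The remaining 5 digits are filled from the other 9 symbols without repetition: 9 × 8 × 7 × 6 × 5 = 15120.
Total: 9 × 15120 = 136080.

136080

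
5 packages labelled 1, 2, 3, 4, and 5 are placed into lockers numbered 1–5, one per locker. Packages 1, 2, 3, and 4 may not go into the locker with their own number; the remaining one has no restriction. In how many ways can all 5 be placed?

Let Aᵢ (for 1 ≤ i ≤ 4) be the placements that put package i in its forbidden locker. Any j of these fix j positions, leaving (5−j)! ways to fill the rest, and there are C(4,j) ways to pick which j.
By inclusion–exclusion, the number of valid placements is Σ_{j=0}^{4} (−1)^j C(4,j)·(5−j)!.
Computing: 120 − 96 + 36 − 8 + 1 = 53.

53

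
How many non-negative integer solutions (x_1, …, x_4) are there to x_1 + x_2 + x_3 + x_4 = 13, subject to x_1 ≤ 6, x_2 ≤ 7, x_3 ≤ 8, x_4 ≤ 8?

Ignoring the caps, the number of non-negative solutions to x_1+…+x_4 = 13 is C(16,3) = 560.
Subtract solutions that violate a single cap (substitute x_i' = x_i − (cap_i+1)): x_1 ≥ 7 gives C(9,3) = 84; x_2 ≥ 8 gives C(8,3) = 56; x_3 ≥ 9 gives C(7,3) = 35; x_4 ≥ 9 gives C(7,3) = 35. Together 210.
No two caps can be exceeded simultaneously, so the pair terms are all 0.
By inclusion–exclusion the count is 560 − 210 + 0 = 350.

350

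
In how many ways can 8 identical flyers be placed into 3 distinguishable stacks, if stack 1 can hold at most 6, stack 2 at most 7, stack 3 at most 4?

Without the upper bounds there are C(10,2) = 45 ways to split 8 among 3 stacks.
Subtract solutions that violate a single cap (substitute x_i' = x_i − (cap_i+1)): x_1 ≥ 7 gives C(3,2) = 3; x_2 ≥ 8 gives C(2,2) = 1; x_3 ≥ 5 gives C(5,2) = 10. Together 14.
No two caps can be exceeded simultaneously, so the pair terms are all 0.
By inclusion–exclusion the count is 45 − 14 + 0 = 31.

31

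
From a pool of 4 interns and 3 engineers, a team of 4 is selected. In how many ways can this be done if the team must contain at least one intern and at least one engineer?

With no constraint there are C(7,4) = 35 possible selections.
Selections missing a whole group: no interns → C(3,4) = 0; no engineers → C(4,4) = 1.
Both groups omitted at once is impossible, so 35 − 1 = 34.

34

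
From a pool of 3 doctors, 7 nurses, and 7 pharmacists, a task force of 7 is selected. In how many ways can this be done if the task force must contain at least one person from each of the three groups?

Unrestricted: C(17,7) = 19448 ways to pick any 7 of the 17.
Subtract selections that omit an entire group: no doctors → C(14,7) = 3432; no nurses → C(10,7) = 120; no pharmacists → C(10,7) = 120.
Add back selections omitting two groups (i.e. drawn from a single group): C(3,7) + C(7,7) + C(7,7) = 2.
By inclusion–exclusion: 19448 − 3672 + 2 = 15778.

15778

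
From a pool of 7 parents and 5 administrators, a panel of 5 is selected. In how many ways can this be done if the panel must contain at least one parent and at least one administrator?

770

Total 5-person selections from all 12: C(12,5) = 792.
Selections missing a whole group: no parents → C(5,5) = 1; no administrators → C(7,5) = 21.
Both groups omitted at once is impossible, so 792 − 22 = 770.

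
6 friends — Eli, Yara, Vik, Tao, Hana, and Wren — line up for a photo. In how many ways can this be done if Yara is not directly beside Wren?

480

Of the 6! = 720 arrangements, those with Yara and Wren adjacent number 2 × 5! = 240 (treat the pair as a block with 2 internal orders).
Complementary counting: 720 − 240 = 480.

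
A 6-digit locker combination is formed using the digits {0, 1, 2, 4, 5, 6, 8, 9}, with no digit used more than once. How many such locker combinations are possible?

With no repetition, fill the 6 digits in order: 8 choices, then 7, down to 3.
8 × 7 × 6 × 5 × 4 × 3 = 20160.

20160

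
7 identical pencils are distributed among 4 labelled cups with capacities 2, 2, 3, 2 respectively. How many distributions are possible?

10

Without the upper bounds there are C(10,3) = 120 ways to split 7 among 4 cups.
Subtract solutions that violate a single cap (substitute x_i' = x_i − (cap_i+1)): x_1 ≥ 3 gives C(7,3) = 35; x_2 ≥ 3 gives C(7,3) = 35; x_3 ≥ 4 gives C(6,3) = 20; x_4 ≥ 3 gives C(7,3) = 35. Together 125.
Add back pairs where two caps are both exceeded: 4 + 1 + 4 + 1 + 4 + 1 = 15.
By inclusion–exclusion the count is 120 − 125 + 15 = 10.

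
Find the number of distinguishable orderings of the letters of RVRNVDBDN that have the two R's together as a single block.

Treat the 2 copies of R as a single block. The multiset to arrange is then {RR, B, D, D, N, N, V, V}, 8 items in all.
That gives (8)!/(2!·2!·2!) = 5040 arrangements.

5040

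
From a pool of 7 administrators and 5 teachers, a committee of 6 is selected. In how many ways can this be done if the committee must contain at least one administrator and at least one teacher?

Total 6-person selections from all 12: C(12,6) = 924.
Subtract selections that omit an entire group: no administrators → C(5,6) = 0; no teachers → C(7,6) = 7.
Both groups omitted at once is impossible, so 924 − 7 = 917.

917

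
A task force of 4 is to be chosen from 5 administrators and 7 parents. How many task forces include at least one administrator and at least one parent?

455

Total 4-person selections from all 12: C(12,4) = 495.
Selections missing a whole group: no administrators → C(7,4) = 35; no parents → C(5,4) = 5.
Both groups omitted at once is impossible, so 495 − 40 = 455.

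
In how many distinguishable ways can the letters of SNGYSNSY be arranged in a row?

Letter multiplicities in SNGYSNSY: G×1, N×2, S×3, Y×2.
Dividing 8! = 40320 by 3!·2!·2! = 24 for the repeated letters gives 1680.

1680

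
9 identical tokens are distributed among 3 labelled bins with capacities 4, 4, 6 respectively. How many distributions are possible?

19

Without the upper bounds there are C(11,2) = 55 ways to split 9 among 3 bins.
Subtract solutions that violate a single cap (substitute x_i' = x_i − (cap_i+1)): x_1 ≥ 5 gives C(6,2) = 15; x_2 ≥ 5 gives C(6,2) = 15; x_3 ≥ 7 gives C(4,2) = 6. Together 36.
No two caps can be exceeded simultaneously, so the pair terms are all 0.
By inclusion–exclusion the count is 55 − 36 + 0 = 19.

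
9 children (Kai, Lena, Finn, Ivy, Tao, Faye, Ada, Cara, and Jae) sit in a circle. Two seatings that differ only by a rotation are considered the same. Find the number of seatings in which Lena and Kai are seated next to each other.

10080

Treat {Lena, Kai} as one unit (2 internal orders) and seat the resulting 8 units around the table: (7)! circular arrangements.
So 2 × (7)! = 2 × 5040 = 10080.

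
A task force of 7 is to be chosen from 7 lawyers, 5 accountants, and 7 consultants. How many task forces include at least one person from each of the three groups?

45374

With no constraint there are C(19,7) = 50388 possible selections.
Selections missing a whole group: no lawyers → C(12,7) = 792; no accountants → C(14,7) = 3432; no consultants → C(12,7) = 792.
Add back selections omitting two groups (i.e. drawn from a single group): C(7,7) + C(5,7) + C(7,7) = 2.
By inclusion–exclusion: 50388 − 5016 + 2 = 45374.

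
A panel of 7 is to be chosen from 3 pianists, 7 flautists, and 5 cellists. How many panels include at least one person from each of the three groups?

5516

With no constraint there are C(15,7) = 6435 possible selections.
Selections missing a whole group: no pianists → C(12,7) = 792; no flautists → C(8,7) = 8; no cellists → C(10,7) = 120.
Add back selections omitting two groups (i.e. drawn from a single group): C(3,7) + C(7,7) + C(5,7) = 1.
By inclusion–exclusion: 6435 − 920 + 1 = 5516.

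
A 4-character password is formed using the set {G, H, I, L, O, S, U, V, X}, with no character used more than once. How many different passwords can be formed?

3024

With no repetition, fill the 4 characters in order: 9 choices, then 8, down to 6.
9 × 8 × 7 × 6 = 3024.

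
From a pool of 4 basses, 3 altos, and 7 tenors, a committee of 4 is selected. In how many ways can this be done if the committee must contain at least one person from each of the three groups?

With no constraint there are C(14,4) = 1001 possible selections.
Selections missing a whole group: no basses → C(10,4) = 210; no altos → C(11,4) = 330; no tenors → C(7,4) = 35.
Add back selections omitting two groups (i.e. drawn from a single group): C(4,4) + C(3,4) + C(7,4) = 36.
By inclusion–exclusion: 1001 − 575 + 36 = 462.

462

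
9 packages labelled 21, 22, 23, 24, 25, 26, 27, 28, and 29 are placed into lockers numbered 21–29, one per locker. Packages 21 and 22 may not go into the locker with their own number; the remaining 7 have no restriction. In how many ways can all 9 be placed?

287280

Let Aᵢ (for i ∈ {21, 22}) be the placements that put package i in its forbidden locker. Any j of these fix j positions, leaving (9−j)! ways to fill the rest, and there are C(2,j) ways to pick which j.
By inclusion–exclusion, the number of valid placements is Σ_{j=0}^{2} (−1)^j C(2,j)·(9−j)!.
Computing: 362880 − 80640 + 5040 = 287280.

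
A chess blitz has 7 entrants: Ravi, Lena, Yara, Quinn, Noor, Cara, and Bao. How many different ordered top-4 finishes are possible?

840

There are 7 choices for 1st place, 6 for 2nd, and so on down to 4 for position 4.
That gives 7 × 6 × 5 × 4 = 840.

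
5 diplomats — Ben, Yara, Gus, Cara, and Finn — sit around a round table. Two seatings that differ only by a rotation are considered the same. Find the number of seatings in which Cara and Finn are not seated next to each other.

All circular seatings of 5 people number (4)! = 24.
Those with Cara next to Finn: fuse the pair into one unit and seat 4 units around a circle — 2·(3)! = 12.
Subtracting, 24 − 12 = 12.

12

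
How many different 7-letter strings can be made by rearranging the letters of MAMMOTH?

840

Letter multiplicities in MAMMOTH: A×1, H×1, M×3, O×1, T×1.
Dividing 7! = 5040 by 3! = 6 for the repeated letters gives 840.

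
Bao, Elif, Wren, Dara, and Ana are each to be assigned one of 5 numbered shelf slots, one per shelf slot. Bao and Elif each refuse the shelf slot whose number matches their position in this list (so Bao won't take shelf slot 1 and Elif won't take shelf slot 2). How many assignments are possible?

Let Aᵢ (for i ∈ {1, 2}) be the placements that put person i in their forbidden shelf slot. Any j of these fix j positions, leaving (5−j)! ways to fill the rest, and there are C(2,j) ways to pick which j.
By inclusion–exclusion, the number of valid placements is Σ_{j=0}^{2} (−1)^j C(2,j)·(5−j)!.
Computing: 120 − 48 + 6 = 78.

78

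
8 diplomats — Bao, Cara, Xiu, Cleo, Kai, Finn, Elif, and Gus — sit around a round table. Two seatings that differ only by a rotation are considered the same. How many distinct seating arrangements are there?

Seat Bao anywhere (absorbing the rotational symmetry), then permute the other 7: (7)! = 5040.

5040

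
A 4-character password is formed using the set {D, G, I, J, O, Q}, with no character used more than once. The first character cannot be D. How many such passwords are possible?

300

The first character has 6−1 = 5 choices (anything except D).
The remaining 3 characters are filled from the other 5 symbols without repetition: 5 × 4 × 3 = 60.
Total: 5 × 60 = 300.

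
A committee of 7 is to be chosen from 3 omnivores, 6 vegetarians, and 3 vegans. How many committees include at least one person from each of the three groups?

With no constraint there are C(12,7) = 792 possible selections.
Subtract selections that omit an entire group: no omnivores → C(9,7) = 36; no vegetarians → C(6,7) = 0; no vegans → C(9,7) = 36.
Add back selections omitting two groups (i.e. drawn from a single group): C(3,7) + C(6,7) + C(3,7) = 0.
By inclusion–exclusion: 792 − 72 + 0 = 720.

720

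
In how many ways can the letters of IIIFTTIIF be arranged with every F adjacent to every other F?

Treat the 2 copies of F as a single block. The multiset to arrange is then {FF, I, I, I, I, I, T, T}, 8 items in all.
That gives (8)!/(5!·2!) = 168 arrangements.

168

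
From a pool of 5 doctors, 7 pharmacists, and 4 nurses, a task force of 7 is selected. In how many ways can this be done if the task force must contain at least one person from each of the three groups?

10283

With no constraint there are C(16,7) = 11440 possible selections.
Subtract selections that omit an entire group: no doctors → C(11,7) = 330; no pharmacists → C(9,7) = 36; no nurses → C(12,7) = 792.
Add back selections omitting two groups (i.e. drawn from a single group): C(5,7) + C(7,7) + C(4,7) = 1.
By inclusion–exclusion: 11440 − 1158 + 1 = 10283.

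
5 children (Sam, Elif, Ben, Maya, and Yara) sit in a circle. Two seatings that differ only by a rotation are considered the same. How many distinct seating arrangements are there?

24

Fix one person's seat to break rotational symmetry; the remaining 4 people can be arranged in (4)! = 24 ways.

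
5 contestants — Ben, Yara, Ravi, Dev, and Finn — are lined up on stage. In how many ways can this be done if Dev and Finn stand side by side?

Glue Dev and Finn into one block (2 internal orders), leaving 4 units to arrange in a row.
That gives 2 × 4! = 2 × 24 = 48.

48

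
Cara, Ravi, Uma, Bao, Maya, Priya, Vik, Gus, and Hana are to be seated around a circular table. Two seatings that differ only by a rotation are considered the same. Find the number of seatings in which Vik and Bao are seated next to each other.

10080

Treat {Vik, Bao} as one unit (2 internal orders) and seat the resulting 8 units around the table: (7)! circular arrangements.
So 2 × (7)! = 2 × 5040 = 10080.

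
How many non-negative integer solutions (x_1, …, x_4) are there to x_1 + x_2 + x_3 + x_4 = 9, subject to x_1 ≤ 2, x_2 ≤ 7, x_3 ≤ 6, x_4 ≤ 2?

Ignoring the caps, the number of non-negative solutions to x_1+…+x_4 = 9 is C(12,3) = 220.
Subtract solutions that violate a single cap (substitute x_i' = x_i − (cap_i+1)): x_1 ≥ 3 gives C(9,3) = 84; x_2 ≥ 8 gives C(4,3) = 4; x_3 ≥ 7 gives C(5,3) = 10; x_4 ≥ 3 gives C(9,3) = 84. Together 182.
Add back pairs where two caps are both exceeded: 0 + 0 + 20 + 0 + 0 + 0 = 20.
By inclusion–exclusion the count is 220 − 182 + 20 = 58.

58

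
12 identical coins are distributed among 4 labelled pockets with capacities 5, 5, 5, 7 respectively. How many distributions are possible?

171

Ignoring the caps, the number of non-negative solutions to x_1+…+x_4 = 12 is C(15,3) = 455.
Subtract solutions that violate a single cap (substitute x_i' = x_i − (cap_i+1)): x_1 ≥ 6 gives C(9,3) = 84; x_2 ≥ 6 gives C(9,3) = 84; x_3 ≥ 6 gives C(9,3) = 84; x_4 ≥ 8 gives C(7,3) = 35. Together 287.
Add back pairs where two caps are both exceeded: 1 + 1 + 0 + 1 + 0 + 0 = 3.
By inclusion–exclusion the count is 455 − 287 + 3 = 171.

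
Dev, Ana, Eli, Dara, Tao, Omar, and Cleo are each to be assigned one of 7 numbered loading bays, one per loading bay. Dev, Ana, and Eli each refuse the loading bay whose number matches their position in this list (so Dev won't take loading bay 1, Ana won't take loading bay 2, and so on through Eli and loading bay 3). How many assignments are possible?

Let Aᵢ (for i ∈ {1, 2, 3}) be the placements that put person i in their forbidden loading bay. Any j of these fix j positions, leaving (7−j)! ways to fill the rest, and there are C(3,j) ways to pick which j.
By inclusion–exclusion, the number of valid placements is Σ_{j=0}^{3} (−1)^j C(3,j)·(7−j)!.
Computing: 5040 − 2160 + 360 − 24 = 3216.

3216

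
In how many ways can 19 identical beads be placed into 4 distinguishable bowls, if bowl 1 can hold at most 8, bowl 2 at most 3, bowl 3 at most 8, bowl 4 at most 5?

By stars and bars, unrestricted non-negative solutions to x_1+…+x_4 = 19 number C(19+3,3) = 1540.
Subtract solutions that violate a single cap (substitute x_i' = x_i − (cap_i+1)): x_1 ≥ 9 gives C(13,3) = 286; x_2 ≥ 4 gives C(18,3) = 816; x_3 ≥ 9 gives C(13,3) = 286; x_4 ≥ 6 gives C(16,3) = 560. Together 1948.
Add back pairs where two caps are both exceeded: 84 + 4 + 35 + 84 + 220 + 35 = 462.
Subtract triples: 0 + 1 + 0 + 1 = 2.
By inclusion–exclusion the count is 1540 − 1948 + 462 − 2 = 52.

52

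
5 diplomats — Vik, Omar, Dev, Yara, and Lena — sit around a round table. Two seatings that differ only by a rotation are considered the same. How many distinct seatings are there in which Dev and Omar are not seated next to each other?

12

Without the restriction there are (4)! = 24 seatings.
Seatings with Dev beside Omar: treat them as a block with 2 internal orders, giving 2 × (3)! = 12.
Subtracting, 24 − 12 = 12.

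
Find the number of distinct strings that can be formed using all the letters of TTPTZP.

60

Letter multiplicities in TTPTZP: P×2, T×3, Z×1.
Dividing 6! = 720 by 3!·2! = 12 for the repeated letters gives 60.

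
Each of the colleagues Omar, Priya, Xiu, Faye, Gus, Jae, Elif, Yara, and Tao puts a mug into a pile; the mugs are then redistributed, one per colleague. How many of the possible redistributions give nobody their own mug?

133496

Count assignments avoiding every fixed point. For any j of the 9 colleagues fixed to their own mug, the other 9−j can be arranged in (9−j)! ways.
By inclusion–exclusion this is Σ_{j=0}^{9} (−1)^j C(9,j)·(9−j)!.
Computing: 362880 − 362880 + 181440 − 60480 + 15120 − 3024 + 504 − 72 + 9 − 1 = 133496.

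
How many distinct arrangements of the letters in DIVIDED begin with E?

Fix E in the first position and arrange the remaining 6 letters.
Those 6 letters have D appearing 3 times and I appearing twice, giving (6)!/(3!·2!) = 60.

60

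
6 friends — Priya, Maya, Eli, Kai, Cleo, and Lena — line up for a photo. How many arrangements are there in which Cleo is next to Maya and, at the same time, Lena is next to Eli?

Treat {Cleo,Maya} as one block (2 orders) and {Lena,Eli} as another (2 orders).
That leaves 4 units to arrange: 2 × 2 × 4! = 4 × 24 = 96.

96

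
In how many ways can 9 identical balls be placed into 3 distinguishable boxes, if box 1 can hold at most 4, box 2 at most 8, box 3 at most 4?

24

By stars and bars, unrestricted non-negative solutions to x_1+…+x_3 = 9 number C(9+2,2) = 55.
Subtract solutions that violate a single cap (substitute x_i' = x_i − (cap_i+1)): x_1 ≥ 5 gives C(6,2) = 15; x_2 ≥ 9 gives C(2,2) = 1; x_3 ≥ 5 gives C(6,2) = 15. Together 31.
No two caps can be exceeded simultaneously, so the pair terms are all 0.
By inclusion–exclusion the count is 55 − 31 + 0 = 24.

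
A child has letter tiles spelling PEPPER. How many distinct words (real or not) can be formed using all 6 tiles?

The 6 letters of PEPPER have repeats: E appearing twice and P appearing 3 times.
The number of distinct arrangements is 6!/(3!·2!) = 720/12 = 60.

60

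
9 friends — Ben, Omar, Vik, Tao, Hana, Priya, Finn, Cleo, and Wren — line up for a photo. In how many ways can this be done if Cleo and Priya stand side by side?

80640

Glue Cleo and Priya into one block (2 internal orders), leaving 8 units to arrange in a row.
That gives 2 × 8! = 2 × 40320 = 80640.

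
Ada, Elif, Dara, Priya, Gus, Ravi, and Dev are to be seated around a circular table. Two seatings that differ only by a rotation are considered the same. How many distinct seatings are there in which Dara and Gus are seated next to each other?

Glue Dara and Gus into a block (2 internal orders). Seating 6 units around a circle gives (5)! arrangements.
So 2 × (5)! = 2 × 120 = 240.

240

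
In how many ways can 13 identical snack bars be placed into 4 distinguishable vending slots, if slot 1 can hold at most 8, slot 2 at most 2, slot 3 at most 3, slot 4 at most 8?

78

By stars and bars, unrestricted non-negative solutions to x_1+…+x_4 = 13 number C(13+3,3) = 560.
Subtract solutions that violate a single cap (substitute x_i' = x_i − (cap_i+1)): x_1 ≥ 9 gives C(7,3) = 35; x_2 ≥ 3 gives C(13,3) = 286; x_3 ≥ 4 gives C(12,3) = 220; x_4 ≥ 9 gives C(7,3) = 35. Together 576.
Add back pairs where two caps are both exceeded: 4 + 1 + 0 + 84 + 4 + 1 = 94.
By inclusion–exclusion the count is 560 − 576 + 94 = 78.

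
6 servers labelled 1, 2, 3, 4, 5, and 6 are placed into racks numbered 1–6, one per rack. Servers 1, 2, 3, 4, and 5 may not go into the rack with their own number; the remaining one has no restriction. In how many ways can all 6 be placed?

309

Let Aᵢ (for 1 ≤ i ≤ 5) be the placements that put server i in its forbidden rack. Any j of these fix j positions, leaving (6−j)! ways to fill the rest, and there are C(5,j) ways to pick which j.
By inclusion–exclusion, the number of valid placements is Σ_{j=0}^{5} (−1)^j C(5,j)·(6−j)!.
Computing: 720 − 600 + 240 − 60 + 10 − 1 = 309.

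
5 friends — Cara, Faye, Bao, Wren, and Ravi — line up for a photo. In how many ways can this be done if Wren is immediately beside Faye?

48

Glue Wren and Faye into one block (2 internal orders), leaving 4 units to arrange in a row.
So the count is 2·(4)! = 48.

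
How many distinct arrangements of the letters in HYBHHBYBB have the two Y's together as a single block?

280

Treat the 2 copies of Y as a single block. The multiset to arrange is then {YY, B, B, B, B, H, H, H}, 8 items in all.
That gives (8)!/(4!·3!) = 280 arrangements.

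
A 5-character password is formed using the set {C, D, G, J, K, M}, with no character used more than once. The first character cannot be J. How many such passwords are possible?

600

The first character has 6−1 = 5 choices (anything except J).
The remaining 4 characters are filled from the other 5 symbols without repetition: 5 × 4 × 3 × 2 = 120.
Total: 5 × 120 = 600.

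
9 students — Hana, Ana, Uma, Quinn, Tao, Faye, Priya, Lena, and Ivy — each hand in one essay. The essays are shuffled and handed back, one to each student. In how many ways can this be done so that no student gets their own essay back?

Let Aᵢ be the assignments in which student i gets their own essay. We want the size of the complement of A₁∪…∪A_9.
By inclusion–exclusion this is Σ_{j=0}^{9} (−1)^j C(9,j)·(9−j)!.
Computing: 362880 − 362880 + 181440 − 60480 + 15120 − 3024 + 504 − 72 + 9 − 1 = 133496.

133496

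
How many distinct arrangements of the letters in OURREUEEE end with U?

840

Fix U in the last position and arrange the remaining 8 letters.
Those 8 letters have E appearing 4 times and R appearing twice, giving (8)!/(4!·2!) = 840.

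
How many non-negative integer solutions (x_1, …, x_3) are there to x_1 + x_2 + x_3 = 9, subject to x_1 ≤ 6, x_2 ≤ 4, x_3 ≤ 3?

14

By stars and bars, unrestricted non-negative solutions to x_1+…+x_3 = 9 number C(9+2,2) = 55.
Subtract solutions that violate a single cap (substitute x_i' = x_i − (cap_i+1)): x_1 ≥ 7 gives C(4,2) = 6; x_2 ≥ 5 gives C(6,2) = 15; x_3 ≥ 4 gives C(7,2) = 21. Together 42.
Add back pairs where two caps are both exceeded: 0 + 0 + 1 = 1.
By inclusion–exclusion the count is 55 − 42 + 1 = 14.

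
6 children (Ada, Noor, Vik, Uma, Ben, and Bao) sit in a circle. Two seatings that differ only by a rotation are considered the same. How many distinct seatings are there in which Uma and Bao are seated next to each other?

48

Treat {Uma, Bao} as one unit (2 internal orders) and seat the resulting 5 units around the table: (4)! circular arrangements.
So 2 × (4)! = 2 × 24 = 48.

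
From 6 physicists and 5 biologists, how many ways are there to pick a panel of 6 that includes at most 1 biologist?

31

Split by how many biologists are chosen (0 through 1).
Sum: C(5,0)·C(6,6) + C(5,1)·C(6,5) = 1 + 30 = 31.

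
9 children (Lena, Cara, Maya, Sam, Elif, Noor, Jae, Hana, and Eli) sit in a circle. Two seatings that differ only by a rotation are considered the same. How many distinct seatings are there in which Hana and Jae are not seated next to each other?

All circular seatings of 9 people number (8)! = 40320.
Those with Hana next to Jae: fuse the pair into one unit and seat 8 units around a circle — 2·(7)! = 10080.
Subtracting, 40320 − 10080 = 30240.

30240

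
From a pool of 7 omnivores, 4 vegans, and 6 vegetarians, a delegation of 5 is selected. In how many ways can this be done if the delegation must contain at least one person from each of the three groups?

4214

With no constraint there are C(17,5) = 6188 possible selections.
Subtract selections that omit an entire group: no omnivores → C(10,5) = 252; no vegans → C(13,5) = 1287; no vegetarians → C(11,5) = 462.
Add back selections omitting two groups (i.e. drawn from a single group): C(7,5) + C(4,5) + C(6,5) = 27.
By inclusion–exclusion: 6188 − 2001 + 27 = 4214.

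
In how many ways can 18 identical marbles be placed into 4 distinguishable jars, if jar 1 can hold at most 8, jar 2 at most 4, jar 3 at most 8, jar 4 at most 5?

106

Without the upper bounds there are C(21,3) = 1330 ways to split 18 among 4 jars.
Subtract solutions that violate a single cap (substitute x_i' = x_i − (cap_i+1)): x_1 ≥ 9 gives C(12,3) = 220; x_2 ≥ 5 gives C(16,3) = 560; x_3 ≥ 9 gives C(12,3) = 220; x_4 ≥ 6 gives C(15,3) = 455. Together 1455.
Add back pairs where two caps are both exceeded: 35 + 1 + 20 + 35 + 120 + 20 = 231.
By inclusion–exclusion the count is 1330 − 1455 + 231 = 106.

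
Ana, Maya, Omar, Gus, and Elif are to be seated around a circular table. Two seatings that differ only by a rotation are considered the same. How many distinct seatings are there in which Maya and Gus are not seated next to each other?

All circular seatings of 5 people number (4)! = 24.
Seatings with Maya beside Gus: treat them as a block with 2 internal orders, giving 2 × (3)! = 12.
Subtracting, 24 − 12 = 12.

12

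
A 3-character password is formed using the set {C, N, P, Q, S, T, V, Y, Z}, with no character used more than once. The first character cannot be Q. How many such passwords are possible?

The first character has 9−1 = 8 choices (anything except Q).
The remaining 2 characters are filled from the other 8 symbols without repetition: 8 × 7 = 56.
Total: 8 × 56 = 448.

448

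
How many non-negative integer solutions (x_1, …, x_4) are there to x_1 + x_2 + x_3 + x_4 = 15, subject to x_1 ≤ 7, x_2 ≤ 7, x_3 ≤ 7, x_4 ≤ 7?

336

Ignoring the caps, the number of non-negative solutions to x_1+…+x_4 = 15 is C(18,3) = 816.
Subtract solutions that violate a single cap (substitute x_i' = x_i − (cap_i+1)): x_1 ≥ 8 gives C(10,3) = 120; x_2 ≥ 8 gives C(10,3) = 120; x_3 ≥ 8 gives C(10,3) = 120; x_4 ≥ 8 gives C(10,3) = 120. Together 480.
No two caps can be exceeded simultaneously, so the pair terms are all 0.
By inclusion–exclusion the count is 816 − 480 + 0 = 336.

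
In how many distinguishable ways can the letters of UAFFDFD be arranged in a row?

420

Letter multiplicities in UAFFDFD: A×1, D×2, F×3, U×1.
Dividing 7! = 5040 by 3!·2! = 12 for the repeated letters gives 420.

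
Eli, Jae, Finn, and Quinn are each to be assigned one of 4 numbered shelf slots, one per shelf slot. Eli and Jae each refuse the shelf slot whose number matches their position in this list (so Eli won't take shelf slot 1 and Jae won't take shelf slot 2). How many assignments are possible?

Let Aᵢ (for i ∈ {1, 2}) be the placements that put person i in their forbidden shelf slot. Any j of these fix j positions, leaving (4−j)! ways to fill the rest, and there are C(2,j) ways to pick which j.
By inclusion–exclusion, the number of valid placements is Σ_{j=0}^{2} (−1)^j C(2,j)·(4−j)!.
Computing: 24 − 12 + 2 = 14.

14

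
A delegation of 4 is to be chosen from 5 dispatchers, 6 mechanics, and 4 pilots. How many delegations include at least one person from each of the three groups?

With no constraint there are C(15,4) = 1365 possible selections.
Selections missing a whole group: no dispatchers → C(10,4) = 210; no mechanics → C(9,4) = 126; no pilots → C(11,4) = 330.
Add back selections omitting two groups (i.e. drawn from a single group): C(5,4) + C(6,4) + C(4,4) = 21.
By inclusion–exclusion: 1365 − 666 + 21 = 720.

720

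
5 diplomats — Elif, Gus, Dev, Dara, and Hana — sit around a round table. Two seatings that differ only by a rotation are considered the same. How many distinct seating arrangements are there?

24

Around a circle, 5 distinct people have 5!/5 = (4)! = 24 rotationally distinct seatings.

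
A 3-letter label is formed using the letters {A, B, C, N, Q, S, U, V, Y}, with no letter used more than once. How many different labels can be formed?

504

With no repetition, fill the 3 letters in order: 9 choices, then 8, down to 7.
9 × 8 × 7 = 504.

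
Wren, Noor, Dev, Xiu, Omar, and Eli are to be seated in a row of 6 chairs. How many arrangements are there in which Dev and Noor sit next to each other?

Glue Dev and Noor into one block (2 internal orders), leaving 5 units to arrange in a row.
So the count is 2·(5)! = 240.

240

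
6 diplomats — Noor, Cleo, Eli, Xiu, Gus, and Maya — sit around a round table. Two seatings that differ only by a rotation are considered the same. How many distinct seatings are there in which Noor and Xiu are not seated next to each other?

All circular seatings of 6 people number (5)! = 120.
Seatings with Noor beside Xiu: treat them as a block with 2 internal orders, giving 2 × (4)! = 48.
Subtracting, 120 − 48 = 72.

72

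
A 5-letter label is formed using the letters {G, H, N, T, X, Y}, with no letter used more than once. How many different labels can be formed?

Choose and order 5 of the 6 symbols: the first letter has 6 options, the next 5, and so on down to 2.
That product is 6 × 5 × 4 × 3 × 2 = 720.

720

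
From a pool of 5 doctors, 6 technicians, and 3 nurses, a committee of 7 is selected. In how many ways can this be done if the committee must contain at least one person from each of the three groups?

3058

With no constraint there are C(14,7) = 3432 possible selections.
Selections missing a whole group: no doctors → C(9,7) = 36; no technicians → C(8,7) = 8; no nurses → C(11,7) = 330.
Add back selections omitting two groups (i.e. drawn from a single group): C(5,7) + C(6,7) + C(3,7) = 0.
By inclusion–exclusion: 3432 − 374 + 0 = 3058.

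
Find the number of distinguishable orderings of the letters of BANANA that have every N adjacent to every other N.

20

Treat the 2 copies of N as a single block. The multiset to arrange is then {NN, A, A, A, B}, 5 items in all.
That gives (5)!/(3!) = 20 arrangements.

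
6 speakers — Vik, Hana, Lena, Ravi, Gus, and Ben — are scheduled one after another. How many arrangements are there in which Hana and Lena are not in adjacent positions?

There are 6! = 720 arrangements in all. If Hana and Lena are adjacent, merging them into one block gives 2·(5)! = 240 arrangements.
Complementary counting: 720 − 240 = 480.

480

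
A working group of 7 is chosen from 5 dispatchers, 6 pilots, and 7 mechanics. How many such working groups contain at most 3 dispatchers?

Split by how many dispatchers are chosen (0 through 3).
Sum: C(5,0)·C(13,7) + C(5,1)·C(13,6) + C(5,2)·C(13,5) + C(5,3)·C(13,4) = 1716 + 8580 + 12870 + 7150 = 30316.

30316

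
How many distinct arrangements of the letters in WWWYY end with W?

6

With the last slot taken by W, it remains to arrange the other 4 letters (WWYY).
Those 4 letters have W appearing twice and Y appearing twice, giving (4)!/(2!·2!) = 6.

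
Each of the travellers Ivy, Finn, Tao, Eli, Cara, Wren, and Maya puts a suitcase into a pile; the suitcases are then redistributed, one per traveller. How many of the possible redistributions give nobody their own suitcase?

Let Aᵢ be the assignments in which traveller i gets their own suitcase. We want the size of the complement of A₁∪…∪A_7.
By inclusion–exclusion this is Σ_{j=0}^{7} (−1)^j C(7,j)·(7−j)!.
Computing: 5040 − 5040 + 2520 − 840 + 210 − 42 + 7 − 1 = 1854.

1854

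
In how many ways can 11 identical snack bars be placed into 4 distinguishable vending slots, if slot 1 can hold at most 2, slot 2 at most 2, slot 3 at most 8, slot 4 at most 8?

70

Ignoring the caps, the number of non-negative solutions to x_1+…+x_4 = 11 is C(14,3) = 364.
Subtract solutions that violate a single cap (substitute x_i' = x_i − (cap_i+1)): x_1 ≥ 3 gives C(11,3) = 165; x_2 ≥ 3 gives C(11,3) = 165; x_3 ≥ 9 gives C(5,3) = 10; x_4 ≥ 9 gives C(5,3) = 10. Together 350.
Add back pairs where two caps are both exceeded: 56 + 0 + 0 + 0 + 0 + 0 = 56.
By inclusion–exclusion the count is 364 − 350 + 56 = 70.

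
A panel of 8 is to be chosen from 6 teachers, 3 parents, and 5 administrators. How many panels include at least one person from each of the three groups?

Unrestricted: C(14,8) = 3003 ways to pick any 8 of the 14.
Subtract selections that omit an entire group: no teachers → C(8,8) = 1; no parents → C(11,8) = 165; no administrators → C(9,8) = 9.
Add back selections omitting two groups (i.e. drawn from a single group): C(6,8) + C(3,8) + C(5,8) = 0.
By inclusion–exclusion: 3003 − 175 + 0 = 2828.

2828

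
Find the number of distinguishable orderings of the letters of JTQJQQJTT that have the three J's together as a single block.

Treat the 3 copies of J as a single block. The multiset to arrange is then {JJJ, Q, Q, Q, T, T, T}, 7 items in all.
That gives (7)!/(3!·3!) = 140 arrangements.

140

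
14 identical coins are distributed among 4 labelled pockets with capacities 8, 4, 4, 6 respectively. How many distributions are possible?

121

By stars and bars, unrestricted non-negative solutions to x_1+…+x_4 = 14 number C(14+3,3) = 680.
Subtract solutions that violate a single cap (substitute x_i' = x_i − (cap_i+1)): x_1 ≥ 9 gives C(8,3) = 56; x_2 ≥ 5 gives C(12,3) = 220; x_3 ≥ 5 gives C(12,3) = 220; x_4 ≥ 7 gives C(10,3) = 120. Together 616.
Add back pairs where two caps are both exceeded: 1 + 1 + 0 + 35 + 10 + 10 = 57.
By inclusion–exclusion the count is 680 − 616 + 57 = 121.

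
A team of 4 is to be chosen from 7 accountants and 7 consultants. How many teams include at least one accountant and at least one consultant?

Unrestricted: C(14,4) = 1001 ways to pick any 4 of the 14.
Selections missing a whole group: no accountants → C(7,4) = 35; no consultants → C(7,4) = 35.
Both groups omitted at once is impossible, so 1001 − 70 = 931.

931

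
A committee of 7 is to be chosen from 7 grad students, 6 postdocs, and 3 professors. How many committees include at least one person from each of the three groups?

With no constraint there are C(16,7) = 11440 possible selections.
Subtract selections that omit an entire group: no grad students → C(9,7) = 36; no postdocs → C(10,7) = 120; no professors → C(13,7) = 1716.
Add back selections omitting two groups (i.e. drawn from a single group): C(7,7) + C(6,7) + C(3,7) = 1.
By inclusion–exclusion: 11440 − 1872 + 1 = 9569.

9569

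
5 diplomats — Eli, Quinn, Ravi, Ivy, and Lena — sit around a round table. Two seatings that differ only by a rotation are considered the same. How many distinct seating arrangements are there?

Around a circle, 5 distinct people have 5!/5 = (4)! = 24 rotationally distinct seatings.

24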